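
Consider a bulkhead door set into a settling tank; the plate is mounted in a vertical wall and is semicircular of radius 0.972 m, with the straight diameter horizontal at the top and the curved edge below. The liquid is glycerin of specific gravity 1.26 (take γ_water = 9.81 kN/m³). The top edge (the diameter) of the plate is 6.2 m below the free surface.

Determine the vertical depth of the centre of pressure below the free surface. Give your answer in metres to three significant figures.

γ = 1.26 × 9.81 = 12.3606 kN/m³.
The centroid of a semicircle lies 4r/(3π) = 0.41253 m from the diameter, here below the top edge, so the centroid depth is h_c = 6.2 + 0.41253 = 6.61253 m.
A = πr²/2 = π × 0.972²/2 = 1.48406 m².
Resultant F = γ·h_c·A = 12.3606 × 6.61253 × 1.48406 = 121.299 kN.
I_c = (π/8 − 8/(9π))·r⁴ = 0.109757 × 0.972⁴ = 0.0979709 m⁴.
Centre of pressure: y_p = y_c + I_c/(y_c·A) = 6.61253 + 0.0979709/(6.61253 × 1.48406) = 6.61253 + 0.00998339 = 6.62251 m along the plane.

h_p = 6.62 m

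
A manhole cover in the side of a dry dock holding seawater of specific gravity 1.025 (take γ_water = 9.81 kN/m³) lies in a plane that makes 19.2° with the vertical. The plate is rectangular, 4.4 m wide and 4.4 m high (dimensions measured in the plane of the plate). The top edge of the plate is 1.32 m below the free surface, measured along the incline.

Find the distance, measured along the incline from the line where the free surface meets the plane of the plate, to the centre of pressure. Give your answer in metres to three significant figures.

y_p = 3.98 m

γ = 1.025 × 9.81 = 10.05525 kN/m³.
The plate makes 19.2° with the vertical, i.e. θ = 90° − 19.2° = 70.8° to the horizontal. Measuring y along the incline from the free-surface line, vertical depth h = y·sinθ with sinθ = 0.944376.
The centroid lies 4.4/2 = 2.2 m below the top edge, so y_c = 1.32 + 2.2 = 3.52 m and h_c = 3.52 × 0.944376 = 3.3242 m.
A = 4.4 × 4.4 = 19.36 m².
Resultant F = γ·h_c·A = 10.05525 × 3.3242 × 19.36 = 647.121 kN.
I_c = b·h³/12 = 4.4 × 4.4³/12 = 31.2341 m⁴.
Centre of pressure: y_p = y_c + I_c/(y_c·A) = 3.52 + 31.2341/(3.52 × 19.36) = 3.52 + 0.458333 = 3.97833 m along the plane.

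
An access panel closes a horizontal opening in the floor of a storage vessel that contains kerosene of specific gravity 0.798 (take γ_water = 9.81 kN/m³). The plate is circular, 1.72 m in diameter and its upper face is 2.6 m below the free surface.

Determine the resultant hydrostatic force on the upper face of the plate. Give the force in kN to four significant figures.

F ≈ 47.29 kN

γ = 0.798 × 9.81 = 7.82838 kN/m³.
The plate is horizontal, so pressure is uniform at p = γ·h = 7.82838 × 2.6 = 20.3538 kN/m².
A = π(0.86)² = 2.32352 m².
F = p·A = 20.3538 × 2.32352 = 47.2925 kN.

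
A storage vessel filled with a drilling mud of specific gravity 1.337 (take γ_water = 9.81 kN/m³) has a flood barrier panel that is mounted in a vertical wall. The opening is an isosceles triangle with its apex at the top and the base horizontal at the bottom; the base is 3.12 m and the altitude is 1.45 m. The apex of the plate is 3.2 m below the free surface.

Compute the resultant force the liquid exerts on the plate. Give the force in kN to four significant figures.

F ≈ 123.6 kN

γ = 1.337 × 9.81 = 13.11597 kN/m³.
With the apex up, the centroid sits 2h/3 = 2 × 1.45/3 = 0.966667 m below the apex, so the centroid depth is h_c = 3.2 + 0.966667 = 4.16667 m.
A = ½ × 3.12 × 1.45 = 2.262 m².
Resultant F = γ·h_c·A = 13.11597 × 4.16667 × 2.262 = 123.618 kN.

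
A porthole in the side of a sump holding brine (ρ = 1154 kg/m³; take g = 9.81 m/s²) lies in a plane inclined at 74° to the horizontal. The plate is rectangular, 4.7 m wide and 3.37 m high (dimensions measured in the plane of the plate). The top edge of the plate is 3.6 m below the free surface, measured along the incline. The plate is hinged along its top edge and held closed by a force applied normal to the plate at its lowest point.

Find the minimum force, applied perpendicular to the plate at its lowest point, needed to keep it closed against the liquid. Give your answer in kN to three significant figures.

P ≈ 504 kN

γ = ρg = 1154 × 9.81 / 1000 = 11.32074 kN/m³.
Let θ = 74° be the plate's angle to the horizontal; measure y along the incline from where the plane meets the free surface. Vertical depth h = y·sinθ with sinθ = 0.961262.
The centroid lies 3.37/2 = 1.685 m below the top edge, so y_c = 3.6 + 1.685 = 5.285 m and h_c = 5.285 × 0.961262 = 5.08027 m.
A = 4.7 × 3.37 = 15.839 m².
Resultant F = γ·h_c·A = 11.32074 × 5.08027 × 15.839 = 910.939 kN.
I_c = b·h³/12 = 4.7 × 3.37³/12 = 14.9902 m⁴.
Centre of pressure: y_p = y_c + I_c/(y_c·A) = 5.285 + 14.9902/(5.285 × 15.839) = 5.285 + 0.179075 = 5.46408 m along the plane.
The resultant acts 1.685 + 0.179075 = 1.86408 m (along the plate) below the hinge at the top edge, so the moment about the hinge is M = F × 1.86408 = 910.939 × 1.86408 = 1698.06 kN·m.
A normal force at the bottom, 3.37 m from the hinge, must supply this moment: P = 1698.06/3.37 = 503.875 kN.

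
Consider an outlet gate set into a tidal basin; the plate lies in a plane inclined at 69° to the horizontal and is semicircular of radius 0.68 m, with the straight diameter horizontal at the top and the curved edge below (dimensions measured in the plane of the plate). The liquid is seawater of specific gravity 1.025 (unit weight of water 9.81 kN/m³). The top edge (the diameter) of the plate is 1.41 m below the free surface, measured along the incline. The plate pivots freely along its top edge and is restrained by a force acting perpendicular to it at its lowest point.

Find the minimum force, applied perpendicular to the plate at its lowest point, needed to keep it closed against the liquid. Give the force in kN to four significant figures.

γ = 1.025 × 9.81 = 10.05525 kN/m³.
Let θ = 69° be the plate's angle to the horizontal; measure y along the incline from where the plane meets the free surface. Vertical depth h = y·sinθ with sinθ = 0.933580.
The centroid of a semicircle lies 4r/(3π) = 0.288601 m from the diameter, here below the top edge, so y_c = 1.41 + 0.288601 = 1.6986 m and h_c = 1.6986 × 0.933580 = 1.58578 m.
A = πr²/2 = π × 0.68²/2 = 0.726336 m².
Resultant F = γ·h_c·A = 10.05525 × 1.58578 × 0.726336 = 11.5817 kN.
I_c = (π/8 − 8/(9π))·r⁴ = 0.109757 × 0.68⁴ = 0.0234676 m⁴.
Centre of pressure: y_p = y_c + I_c/(y_c·A) = 1.6986 + 0.0234676/(1.6986 × 0.726336) = 1.6986 + 0.0190213 = 1.71762 m along the plane.
The resultant acts 0.288601 + 0.0190213 = 0.307622 m (along the plate) below the hinge at the top edge, so the moment about the hinge is M = F × 0.307622 = 11.5817 × 0.307622 = 3.56279 kN·m.
A normal force at the bottom, 0.68 m from the hinge, must supply this moment: P = 3.56279/0.68 = 5.2394 kN.

P ≈ 5.239 kN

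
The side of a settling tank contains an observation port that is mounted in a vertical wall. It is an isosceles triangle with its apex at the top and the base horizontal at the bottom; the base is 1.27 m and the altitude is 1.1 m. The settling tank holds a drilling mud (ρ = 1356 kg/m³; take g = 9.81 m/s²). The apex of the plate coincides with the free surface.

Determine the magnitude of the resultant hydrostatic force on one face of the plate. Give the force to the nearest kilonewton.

γ = ρg = 1356 × 9.81 / 1000 = 13.30236 kN/m³.
With the apex up, the centroid sits 2h/3 = 2 × 1.1/3 = 0.733333 m below the apex, so the centroid depth is h_c = 0.733333 m.
A = ½ × 1.27 × 1.1 = 0.6985 m².
Resultant F = γ·h_c·A = 13.30236 × 0.733333 × 0.6985 = 6.81391 kN.

F ≈ 7 kN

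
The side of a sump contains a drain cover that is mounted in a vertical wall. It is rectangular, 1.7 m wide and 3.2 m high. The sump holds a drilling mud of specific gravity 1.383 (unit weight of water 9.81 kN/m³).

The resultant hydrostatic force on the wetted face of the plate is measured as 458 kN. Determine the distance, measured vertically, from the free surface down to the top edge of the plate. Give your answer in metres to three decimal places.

γ = 1.383 × 9.81 = 13.56723 kN/m³.
A = 1.7 × 3.2 = 5.44 m².
From F = γ·h_c·A, the centroid depth is h_c = 458/(13.56723 × 5.44) = 6.20548 m.
The centroid lies 3.2/2 = 1.6 m below the top edge, so the top edge sits at h_top = 6.20548 − 1.6 = 4.60548 m below the surface.

d_top ≈ 4.605 m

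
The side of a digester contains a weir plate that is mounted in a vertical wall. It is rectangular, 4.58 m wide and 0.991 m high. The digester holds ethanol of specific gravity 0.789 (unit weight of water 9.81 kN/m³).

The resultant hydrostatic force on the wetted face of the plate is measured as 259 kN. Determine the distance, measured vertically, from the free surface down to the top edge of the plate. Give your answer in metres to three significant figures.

γ = 0.789 × 9.81 = 7.74009 kN/m³.
A = 4.58 × 0.991 = 4.53878 m².
From F = γ·h_c·A, the centroid depth is h_c = 259/(7.74009 × 4.53878) = 7.3725 m.
The centroid lies 0.991/2 = 0.4955 m below the top edge, so the top edge sits at h_top = 7.3725 − 0.4955 = 6.877 m below the surface.

d_top ≈ 6.88 m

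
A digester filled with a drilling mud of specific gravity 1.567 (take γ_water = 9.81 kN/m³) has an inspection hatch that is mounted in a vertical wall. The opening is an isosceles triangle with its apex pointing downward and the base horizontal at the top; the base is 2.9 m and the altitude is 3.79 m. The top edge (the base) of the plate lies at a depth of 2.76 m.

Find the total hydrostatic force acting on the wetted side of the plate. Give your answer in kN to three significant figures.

F ≈ 340 kN

γ = 1.567 × 9.81 = 15.37227 kN/m³.
With the apex down, the centroid sits h/3 = 3.79/3 = 1.26333 m below the base (the top edge), so the centroid depth is h_c = 2.76 + 1.26333 = 4.02333 m.
A = ½ × 2.9 × 3.79 = 5.4955 m².
Resultant F = γ·h_c·A = 15.37227 × 4.02333 × 5.4955 = 339.884 kN.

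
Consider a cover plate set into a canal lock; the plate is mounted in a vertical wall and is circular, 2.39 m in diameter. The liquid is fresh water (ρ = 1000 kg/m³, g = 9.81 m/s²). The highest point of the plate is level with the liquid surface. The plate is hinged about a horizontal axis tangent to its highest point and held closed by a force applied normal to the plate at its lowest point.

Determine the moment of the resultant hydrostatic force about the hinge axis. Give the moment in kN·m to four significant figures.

M ≈ 78.56 kN·m

γ = ρg = 1000 × 9.81 = 9810 N/m³ = 9.81 kN/m³.
The centroid is at the centre, 1.195 m below the top of the plate, so the centroid depth is h_c = 1.195 m.
A = π(1.195)² = 4.48627 m².
Resultant F = γ·h_c·A = 9.81 × 1.195 × 4.48627 = 52.5923 kN.
I_c = πr⁴/4 = π × 1.195⁴/4 = 1.60163 m⁴.
Centre of pressure: y_p = y_c + I_c/(y_c·A) = 1.195 + 1.60163/(1.195 × 4.48627) = 1.195 + 0.298751 = 1.49375 m along the plane.
The resultant acts 1.195 + 0.298751 = 1.49375 m (along the plate) below the hinge at the top edge, so the moment about the hinge is M = F × 1.49375 = 52.5923 × 1.49375 = 78.5597 kN·m.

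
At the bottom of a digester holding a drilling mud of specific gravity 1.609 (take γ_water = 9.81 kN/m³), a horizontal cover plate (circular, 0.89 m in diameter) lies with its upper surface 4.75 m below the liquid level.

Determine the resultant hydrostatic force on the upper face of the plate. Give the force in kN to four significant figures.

F ≈ 46.64 kN

γ = 1.609 × 9.81 = 15.78429 kN/m³.
The plate is horizontal, so pressure is uniform at p = γ·h = 15.78429 × 4.75 = 74.9754 kN/m².
A = π(0.445)² = 0.622114 m².
F = p·A = 74.9754 × 0.622114 = 46.6432 kN.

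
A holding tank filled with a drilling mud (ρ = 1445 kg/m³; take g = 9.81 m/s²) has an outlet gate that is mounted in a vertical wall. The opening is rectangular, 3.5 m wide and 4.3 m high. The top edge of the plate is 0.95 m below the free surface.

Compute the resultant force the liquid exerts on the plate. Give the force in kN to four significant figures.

F ≈ 661.4 kN

γ = ρg = 1445 × 9.81 / 1000 = 14.17545 kN/m³.
The centroid lies 4.3/2 = 2.15 m below the top edge, so the centroid depth is h_c = 0.95 + 2.15 = 3.1 m.
A = 3.5 × 4.3 = 15.05 m².
Resultant F = γ·h_c·A = 14.17545 × 3.1 × 15.05 = 661.356 kN.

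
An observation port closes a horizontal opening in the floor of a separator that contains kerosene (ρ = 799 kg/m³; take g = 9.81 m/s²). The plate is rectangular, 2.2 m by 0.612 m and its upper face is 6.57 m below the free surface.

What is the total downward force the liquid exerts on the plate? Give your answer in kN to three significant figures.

F ≈ 69.3 kN

γ = ρg = 799 × 9.81 / 1000 = 7.83819 kN/m³.
The plate is horizontal, so pressure is uniform at p = γ·h = 7.83819 × 6.57 = 51.4969 kN/m².
A = 2.2 × 0.612 = 1.3464 m².
F = p·A = 51.4969 × 1.3464 = 69.3354 kN.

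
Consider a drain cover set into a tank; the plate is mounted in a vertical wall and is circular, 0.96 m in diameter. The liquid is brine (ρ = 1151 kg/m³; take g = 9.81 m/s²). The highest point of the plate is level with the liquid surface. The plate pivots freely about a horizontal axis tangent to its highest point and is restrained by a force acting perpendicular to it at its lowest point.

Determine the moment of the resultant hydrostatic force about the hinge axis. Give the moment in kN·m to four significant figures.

M ≈ 2.354 kN·m

γ = ρg = 1151 × 9.81 / 1000 = 11.29131 kN/m³.
The centroid is at the centre, 0.48 m below the top of the plate, so the centroid depth is h_c = 0.48 m.
A = π(0.48)² = 0.723823 m².
Resultant F = γ·h_c·A = 11.29131 × 0.48 × 0.723823 = 3.923 kN.
I_c = πr⁴/4 = π × 0.48⁴/4 = 0.0416922 m⁴.
Centre of pressure: y_p = y_c + I_c/(y_c·A) = 0.48 + 0.0416922/(0.48 × 0.723823) = 0.48 + 0.12 = 0.6 m along the plane.
The resultant acts 0.48 + 0.12 = 0.6 m (along the plate) below the hinge at the top edge, so the moment about the hinge is M = F × 0.6 = 3.923 × 0.6 = 2.3538 kN·m.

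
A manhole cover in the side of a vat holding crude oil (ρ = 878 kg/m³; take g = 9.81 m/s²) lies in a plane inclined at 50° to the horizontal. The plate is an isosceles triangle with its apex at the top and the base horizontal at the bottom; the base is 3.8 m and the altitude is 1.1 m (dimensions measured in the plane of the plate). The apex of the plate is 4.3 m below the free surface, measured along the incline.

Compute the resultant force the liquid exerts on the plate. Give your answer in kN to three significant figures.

γ = ρg = 878 × 9.81 / 1000 = 8.61318 kN/m³.
Let θ = 50° be the plate's angle to the horizontal; measure y along the incline from where the plane meets the free surface. Vertical depth h = y·sinθ with sinθ = 0.766044.
With the apex up, the centroid sits 2h/3 = 2 × 1.1/3 = 0.733333 m below the apex, so y_c = 4.3 + 0.733333 = 5.03333 m and h_c = 5.03333 × 0.766044 = 3.85575 m.
A = ½ × 3.8 × 1.1 = 2.09 m².
Resultant F = γ·h_c·A = 8.61318 × 3.85575 × 2.09 = 69.4095 kN.

F ≈ 69.4 kN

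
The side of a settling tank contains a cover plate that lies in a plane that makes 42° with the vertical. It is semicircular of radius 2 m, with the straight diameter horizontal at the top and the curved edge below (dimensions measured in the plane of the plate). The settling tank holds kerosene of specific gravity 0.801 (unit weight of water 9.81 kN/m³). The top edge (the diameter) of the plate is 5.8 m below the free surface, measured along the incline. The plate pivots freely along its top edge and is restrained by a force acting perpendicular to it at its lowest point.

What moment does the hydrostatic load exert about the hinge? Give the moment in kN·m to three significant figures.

M ≈ 217 kN·m

γ = 0.801 × 9.81 = 7.85781 kN/m³.
The plate makes 42° with the vertical, i.e. θ = 90° − 42° = 48° to the horizontal. Measuring y along the incline from the free-surface line, vertical depth h = y·sinθ with sinθ = 0.743145.
The centroid of a semicircle lies 4r/(3π) = 0.848826 m from the diameter, here below the top edge, so y_c = 5.8 + 0.848826 = 6.64883 m and h_c = 6.64883 × 0.743145 = 4.94104 m.
A = πr²/2 = π × 2²/2 = 6.28319 m².
Resultant F = γ·h_c·A = 7.85781 × 4.94104 × 6.28319 = 243.95 kN.
I_c = (π/8 − 8/(9π))·r⁴ = 0.109757 × 2⁴ = 1.75611 m⁴.
Centre of pressure: y_p = y_c + I_c/(y_c·A) = 6.64883 + 1.75611/(6.64883 × 6.28319) = 6.64883 + 0.0420365 = 6.69087 m along the plane.
The resultant acts 0.848826 + 0.0420365 = 0.890863 m (along the plate) below the hinge at the top edge, so the moment about the hinge is M = F × 0.890863 = 243.95 × 0.890863 = 217.326 kN·m.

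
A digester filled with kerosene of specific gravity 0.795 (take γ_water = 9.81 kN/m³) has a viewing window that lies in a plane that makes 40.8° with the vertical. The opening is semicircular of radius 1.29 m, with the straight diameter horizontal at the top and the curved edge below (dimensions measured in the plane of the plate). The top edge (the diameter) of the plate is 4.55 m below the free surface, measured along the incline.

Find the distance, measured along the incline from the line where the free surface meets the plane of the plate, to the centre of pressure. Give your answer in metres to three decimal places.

y_p = 5.120 m

γ = 0.795 × 9.81 = 7.79895 kN/m³.
The plate makes 40.8° with the vertical, i.e. θ = 90° − 40.8° = 49.2° to the horizontal. Measuring y along the incline from the free-surface line, vertical depth h = y·sinθ with sinθ = 0.756995.
The centroid of a semicircle lies 4r/(3π) = 0.547493 m from the diameter, here below the top edge, so y_c = 4.55 + 0.547493 = 5.09749 m and h_c = 5.09749 × 0.756995 = 3.85877 m.
A = πr²/2 = π × 1.29²/2 = 2.61396 m².
Resultant F = γ·h_c·A = 7.79895 × 3.85877 × 2.61396 = 78.6654 kN.
I_c = (π/8 − 8/(9π))·r⁴ = 0.109757 × 1.29⁴ = 0.303942 m⁴.
Centre of pressure: y_p = y_c + I_c/(y_c·A) = 5.09749 + 0.303942/(5.09749 × 2.61396) = 5.09749 + 0.0228105 = 5.1203 m along the plane.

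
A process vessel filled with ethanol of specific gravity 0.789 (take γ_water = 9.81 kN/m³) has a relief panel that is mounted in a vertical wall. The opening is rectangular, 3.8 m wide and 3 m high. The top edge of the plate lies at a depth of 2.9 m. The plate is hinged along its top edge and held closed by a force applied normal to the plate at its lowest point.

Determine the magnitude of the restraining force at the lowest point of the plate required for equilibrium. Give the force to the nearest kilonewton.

γ = 0.789 × 9.81 = 7.74009 kN/m³.
The centroid lies 3/2 = 1.5 m below the top edge, so the centroid depth is h_c = 2.9 + 1.5 = 4.4 m.
A = 3.8 × 3 = 11.4 m².
Resultant F = γ·h_c·A = 7.74009 × 4.4 × 11.4 = 388.243 kN.
I_c = b·h³/12 = 3.8 × 3³/12 = 8.55 m⁴.
Centre of pressure: y_p = y_c + I_c/(y_c·A) = 4.4 + 8.55/(4.4 × 11.4) = 4.4 + 0.170455 = 4.57045 m along the plane.
The resultant acts 1.5 + 0.170455 = 1.67046 m (along the plate) below the hinge at the top edge, so the moment about the hinge is M = F × 1.67046 = 388.243 × 1.67046 = 648.544 kN·m.
A normal force at the bottom, 3 m from the hinge, must supply this moment: P = 648.544/3 = 216.181 kN.

P ≈ 216 kN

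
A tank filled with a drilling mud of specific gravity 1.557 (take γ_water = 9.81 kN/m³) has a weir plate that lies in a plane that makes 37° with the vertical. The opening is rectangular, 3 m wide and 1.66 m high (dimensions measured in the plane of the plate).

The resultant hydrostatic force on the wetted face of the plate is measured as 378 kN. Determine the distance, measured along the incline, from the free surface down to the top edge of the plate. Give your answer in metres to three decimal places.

y_top ≈ 5.392 m

γ = 1.557 × 9.81 = 15.27417 kN/m³.
A = 3 × 1.66 = 4.98 m².
From F = γ·h_c·A, the centroid depth is h_c = 378/(15.27417 × 4.98) = 4.96941 m.
The plate makes 37° with the vertical, i.e. θ = 90° − 37° = 53° to the horizontal. Measuring y along the incline from the free-surface line, vertical depth h = y·sinθ with sinθ = 0.798636.
Along the incline, y_c = h_c/sinθ = 4.96941/0.798636 = 6.22237 m.
The centroid lies 1.66/2 = 0.83 m below the top edge, so the top edge sits at y_top = 6.22237 − 0.83 = 5.39237 m along the incline.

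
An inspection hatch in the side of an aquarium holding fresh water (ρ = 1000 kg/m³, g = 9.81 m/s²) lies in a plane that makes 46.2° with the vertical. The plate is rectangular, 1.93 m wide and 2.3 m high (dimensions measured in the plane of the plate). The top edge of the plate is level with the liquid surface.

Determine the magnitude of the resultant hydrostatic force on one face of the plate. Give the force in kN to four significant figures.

γ = ρg = 1000 × 9.81 = 9810 N/m³ = 9.81 kN/m³.
The plate makes 46.2° with the vertical, i.e. θ = 90° − 46.2° = 43.8° to the horizontal. Measuring y along the incline from the free-surface line, vertical depth h = y·sinθ with sinθ = 0.692143.
The centroid lies 2.3/2 = 1.15 m below the top edge, so y_c = 1.15 m and h_c = 1.15 × 0.692143 = 0.795964 m.
A = 1.93 × 2.3 = 4.439 m².
Resultant F = γ·h_c·A = 9.81 × 0.795964 × 4.439 = 34.6615 kN.

F ≈ 34.66 kN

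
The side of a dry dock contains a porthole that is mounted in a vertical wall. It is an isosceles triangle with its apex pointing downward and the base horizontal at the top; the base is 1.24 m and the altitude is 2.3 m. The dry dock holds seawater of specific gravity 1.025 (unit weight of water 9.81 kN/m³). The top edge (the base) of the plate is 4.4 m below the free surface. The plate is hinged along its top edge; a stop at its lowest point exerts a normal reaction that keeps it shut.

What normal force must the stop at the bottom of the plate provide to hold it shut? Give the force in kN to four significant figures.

γ = 1.025 × 9.81 = 10.05525 kN/m³.
With the apex down, the centroid sits h/3 = 2.3/3 = 0.766667 m below the base (the top edge), so the centroid depth is h_c = 4.4 + 0.766667 = 5.16667 m.
A = ½ × 1.24 × 2.3 = 1.426 m².
Resultant F = γ·h_c·A = 10.05525 × 5.16667 × 1.426 = 74.0838 kN.
I_c = b·h³/36 = 1.24 × 2.3³/36 = 0.419086 m⁴.
Centre of pressure: y_p = y_c + I_c/(y_c·A) = 5.16667 + 0.419086/(5.16667 × 1.426) = 5.16667 + 0.0568817 = 5.22355 m along the plane.
The resultant acts 0.766667 + 0.0568817 = 0.823549 m (along the plate) below the hinge at the top edge, so the moment about the hinge is M = F × 0.823549 = 74.0838 × 0.823549 = 61.0116 kN·m.
A normal force at the bottom, 2.3 m from the hinge, must supply this moment: P = 61.0116/2.3 = 26.5268 kN.

P ≈ 26.53 kN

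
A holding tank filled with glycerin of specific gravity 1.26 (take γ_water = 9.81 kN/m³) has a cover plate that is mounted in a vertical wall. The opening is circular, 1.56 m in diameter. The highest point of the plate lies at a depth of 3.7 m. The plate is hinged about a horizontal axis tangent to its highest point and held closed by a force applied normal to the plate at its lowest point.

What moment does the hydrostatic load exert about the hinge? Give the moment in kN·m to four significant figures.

M ≈ 86.15 kN·m

γ = 1.26 × 9.81 = 12.3606 kN/m³.
The centroid is at the centre, 0.78 m below the top of the plate, so the centroid depth is h_c = 3.7 + 0.78 = 4.48 m.
A = π(0.78)² = 1.91134 m².
Resultant F = γ·h_c·A = 12.3606 × 4.48 × 1.91134 = 105.841 kN.
I_c = πr⁴/4 = π × 0.78⁴/4 = 0.290716 m⁴.
Centre of pressure: y_p = y_c + I_c/(y_c·A) = 4.48 + 0.290716/(4.48 × 1.91134) = 4.48 + 0.033951 = 4.51395 m along the plane.
The resultant acts 0.78 + 0.033951 = 0.813951 m (along the plate) below the hinge at the top edge, so the moment about the hinge is M = F × 0.813951 = 105.841 × 0.813951 = 86.1494 kN·m.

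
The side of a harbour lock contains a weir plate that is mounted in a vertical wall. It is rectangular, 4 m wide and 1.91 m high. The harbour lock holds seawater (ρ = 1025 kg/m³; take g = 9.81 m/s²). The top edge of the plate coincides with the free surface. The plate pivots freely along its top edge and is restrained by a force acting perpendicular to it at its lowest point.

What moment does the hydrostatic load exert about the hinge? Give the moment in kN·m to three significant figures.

M ≈ 93.4 kN·m

γ = ρg = 1025 × 9.81 / 1000 = 10.05525 kN/m³.
The centroid lies 1.91/2 = 0.955 m below the top edge, so the centroid depth is h_c = 0.955 m.
A = 4 × 1.91 = 7.64 m².
Resultant F = γ·h_c·A = 10.05525 × 0.955 × 7.64 = 73.3651 kN.
I_c = b·h³/12 = 4 × 1.91³/12 = 2.32262 m⁴.
Centre of pressure: y_p = y_c + I_c/(y_c·A) = 0.955 + 2.32262/(0.955 × 7.64) = 0.955 + 0.318333 = 1.27333 m along the plane.
The resultant acts 0.955 + 0.318333 = 1.27333 m (along the plate) below the hinge at the top edge, so the moment about the hinge is M = F × 1.27333 = 73.3651 × 1.27333 = 93.418 kN·m.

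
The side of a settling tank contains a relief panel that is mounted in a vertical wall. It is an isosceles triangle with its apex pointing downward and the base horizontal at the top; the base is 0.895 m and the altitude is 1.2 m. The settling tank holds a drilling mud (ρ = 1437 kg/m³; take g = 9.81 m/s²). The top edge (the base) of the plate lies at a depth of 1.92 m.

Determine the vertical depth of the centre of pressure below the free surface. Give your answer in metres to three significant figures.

γ = ρg = 1437 × 9.81 / 1000 = 14.09697 kN/m³.
With the apex down, the centroid sits h/3 = 1.2/3 = 0.4 m below the base (the top edge), so the centroid depth is h_c = 1.92 + 0.4 = 2.32 m.
A = ½ × 0.895 × 1.2 = 0.537 m².
Resultant F = γ·h_c·A = 14.09697 × 2.32 × 0.537 = 17.5626 kN.
I_c = b·h³/36 = 0.895 × 1.2³/36 = 0.04296 m⁴.
Centre of pressure: y_p = y_c + I_c/(y_c·A) = 2.32 + 0.04296/(2.32 × 0.537) = 2.32 + 0.0344828 = 2.35448 m along the plane.

h_p = 2.35 m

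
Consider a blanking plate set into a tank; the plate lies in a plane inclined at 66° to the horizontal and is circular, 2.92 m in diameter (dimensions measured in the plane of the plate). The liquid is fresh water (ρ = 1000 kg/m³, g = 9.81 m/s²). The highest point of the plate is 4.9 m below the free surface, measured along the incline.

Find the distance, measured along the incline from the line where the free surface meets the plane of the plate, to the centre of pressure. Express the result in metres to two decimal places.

y_p = 6.44 m

γ = ρg = 1000 × 9.81 = 9810 N/m³ = 9.81 kN/m³.
Let θ = 66° be the plate's angle to the horizontal; measure y along the incline from where the plane meets the free surface. Vertical depth h = y·sinθ with sinθ = 0.913545.
The centroid is at the centre, 1.46 m below the top of the plate, so y_c = 4.9 + 1.46 = 6.36 m and h_c = 6.36 × 0.913545 = 5.81015 m.
A = π(1.46)² = 6.69662 m².
Resultant F = γ·h_c·A = 9.81 × 5.81015 × 6.69662 = 381.691 kN.
I_c = πr⁴/4 = π × 1.46⁴/4 = 3.56863 m⁴.
Centre of pressure: y_p = y_c + I_c/(y_c·A) = 6.36 + 3.56863/(6.36 × 6.69662) = 6.36 + 0.0837893 = 6.44379 m along the plane.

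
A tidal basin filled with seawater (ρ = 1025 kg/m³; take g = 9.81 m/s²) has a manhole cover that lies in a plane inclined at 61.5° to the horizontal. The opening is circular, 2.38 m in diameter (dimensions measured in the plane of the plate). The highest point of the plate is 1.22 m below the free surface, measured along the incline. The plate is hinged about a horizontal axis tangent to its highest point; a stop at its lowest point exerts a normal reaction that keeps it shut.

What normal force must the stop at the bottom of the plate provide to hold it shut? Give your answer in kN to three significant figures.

P ≈ 53.2 kN

γ = ρg = 1025 × 9.81 / 1000 = 10.05525 kN/m³.
Let θ = 61.5° be the plate's angle to the horizontal; measure y along the incline from where the plane meets the free surface. Vertical depth h = y·sinθ with sinθ = 0.878817.
The centroid is at the centre, 1.19 m below the top of the plate, so y_c = 1.22 + 1.19 = 2.41 m and h_c = 2.41 × 0.878817 = 2.11795 m.
A = π(1.19)² = 4.44881 m².
Resultant F = γ·h_c·A = 10.05525 × 2.11795 × 4.44881 = 94.7442 kN.
I_c = πr⁴/4 = π × 1.19⁴/4 = 1.57499 m⁴.
Centre of pressure: y_p = y_c + I_c/(y_c·A) = 2.41 + 1.57499/(2.41 × 4.44881) = 2.41 + 0.146898 = 2.5569 m along the plane.
The resultant acts 1.19 + 0.146898 = 1.3369 m (along the plate) below the hinge at the top edge, so the moment about the hinge is M = F × 1.3369 = 94.7442 × 1.3369 = 126.664 kN·m.
A normal force at the bottom, 2.38 m from the hinge, must supply this moment: P = 126.664/2.38 = 53.2202 kN.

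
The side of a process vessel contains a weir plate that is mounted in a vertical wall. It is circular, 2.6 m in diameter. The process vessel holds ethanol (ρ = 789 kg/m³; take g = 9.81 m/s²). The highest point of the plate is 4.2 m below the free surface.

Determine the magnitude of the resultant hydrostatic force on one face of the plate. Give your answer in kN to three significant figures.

γ = ρg = 789 × 9.81 / 1000 = 7.74009 kN/m³.
The centroid is at the centre, 1.3 m below the top of the plate, so the centroid depth is h_c = 4.2 + 1.3 = 5.5 m.
A = π(1.3)² = 5.30929 m².
Resultant F = γ·h_c·A = 7.74009 × 5.5 × 5.30929 = 226.019 kN.

F ≈ 226 kN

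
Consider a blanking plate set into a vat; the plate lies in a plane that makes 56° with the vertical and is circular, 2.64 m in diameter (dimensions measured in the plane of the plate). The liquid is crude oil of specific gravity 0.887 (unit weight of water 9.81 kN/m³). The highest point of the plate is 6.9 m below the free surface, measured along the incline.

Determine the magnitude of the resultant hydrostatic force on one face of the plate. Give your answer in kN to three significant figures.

γ = 0.887 × 9.81 = 8.70147 kN/m³.
The plate makes 56° with the vertical, i.e. θ = 90° − 56° = 34° to the horizontal. Measuring y along the incline from the free-surface line, vertical depth h = y·sinθ with sinθ = 0.559193.
The centroid is at the centre, 1.32 m below the top of the plate, so y_c = 6.9 + 1.32 = 8.22 m and h_c = 8.22 × 0.559193 = 4.59657 m.
A = π(1.32)² = 5.47391 m².
Resultant F = γ·h_c·A = 8.70147 × 4.59657 × 5.47391 = 218.94 kN.

F ≈ 219 kN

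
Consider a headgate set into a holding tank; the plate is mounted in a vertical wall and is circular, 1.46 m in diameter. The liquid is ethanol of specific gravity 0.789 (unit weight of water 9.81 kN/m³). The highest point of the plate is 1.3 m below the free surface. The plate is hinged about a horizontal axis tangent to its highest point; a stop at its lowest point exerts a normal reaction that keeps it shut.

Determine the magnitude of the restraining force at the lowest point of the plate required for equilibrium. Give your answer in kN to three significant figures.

P ≈ 14.3 kN

γ = 0.789 × 9.81 = 7.74009 kN/m³.
The centroid is at the centre, 0.73 m below the top of the plate, so the centroid depth is h_c = 1.3 + 0.73 = 2.03 m.
A = π(0.73)² = 1.67415 m².
Resultant F = γ·h_c·A = 7.74009 × 2.03 × 1.67415 = 26.3049 kN.
I_c = πr⁴/4 = π × 0.73⁴/4 = 0.223039 m⁴.
Centre of pressure: y_p = y_c + I_c/(y_c·A) = 2.03 + 0.223039/(2.03 × 1.67415) = 2.03 + 0.0656282 = 2.09563 m along the plane.
The resultant acts 0.73 + 0.0656282 = 0.795628 m (along the plate) below the hinge at the top edge, so the moment about the hinge is M = F × 0.795628 = 26.3049 × 0.795628 = 20.9289 kN·m.
A normal force at the bottom, 1.46 m from the hinge, must supply this moment: P = 20.9289/1.46 = 14.3349 kN.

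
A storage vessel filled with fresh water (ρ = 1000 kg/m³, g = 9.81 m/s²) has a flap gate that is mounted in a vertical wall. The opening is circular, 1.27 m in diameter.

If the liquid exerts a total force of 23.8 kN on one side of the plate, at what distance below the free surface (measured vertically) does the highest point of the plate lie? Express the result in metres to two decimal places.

d_top ≈ 1.28 m

γ = ρg = 1000 × 9.81 = 9810 N/m³ = 9.81 kN/m³.
A = π(0.635)² = 1.26677 m².
From F = γ·h_c·A, the centroid depth is h_c = 23.8/(9.81 × 1.26677) = 1.91518 m.
The centroid is at the centre, 0.635 m below the top of the plate, so the highest point sits at h_top = 1.91518 − 0.635 = 1.28018 m below the surface.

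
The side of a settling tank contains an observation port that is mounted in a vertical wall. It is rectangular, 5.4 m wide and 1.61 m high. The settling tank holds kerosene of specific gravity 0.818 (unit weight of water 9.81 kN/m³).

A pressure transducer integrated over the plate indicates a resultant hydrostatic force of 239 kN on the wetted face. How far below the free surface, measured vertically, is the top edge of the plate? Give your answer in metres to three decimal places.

γ = 0.818 × 9.81 = 8.02458 kN/m³.
A = 5.4 × 1.61 = 8.694 m².
From F = γ·h_c·A, the centroid depth is h_c = 239/(8.02458 × 8.694) = 3.42575 m.
The centroid lies 1.61/2 = 0.805 m below the top edge, so the top edge sits at h_top = 3.42575 − 0.805 = 2.62075 m below the surface.

d_top ≈ 2.621 m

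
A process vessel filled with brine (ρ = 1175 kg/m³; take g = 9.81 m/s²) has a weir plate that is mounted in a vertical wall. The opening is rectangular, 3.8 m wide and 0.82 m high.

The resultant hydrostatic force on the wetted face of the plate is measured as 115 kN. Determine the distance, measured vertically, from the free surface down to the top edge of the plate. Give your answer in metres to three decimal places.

d_top ≈ 2.792 m

γ = ρg = 1175 × 9.81 / 1000 = 11.52675 kN/m³.
A = 3.8 × 0.82 = 3.116 m².
From F = γ·h_c·A, the centroid depth is h_c = 115/(11.52675 × 3.116) = 3.20179 m.
The centroid lies 0.82/2 = 0.41 m below the top edge, so the top edge sits at h_top = 3.20179 − 0.41 = 2.79179 m below the surface.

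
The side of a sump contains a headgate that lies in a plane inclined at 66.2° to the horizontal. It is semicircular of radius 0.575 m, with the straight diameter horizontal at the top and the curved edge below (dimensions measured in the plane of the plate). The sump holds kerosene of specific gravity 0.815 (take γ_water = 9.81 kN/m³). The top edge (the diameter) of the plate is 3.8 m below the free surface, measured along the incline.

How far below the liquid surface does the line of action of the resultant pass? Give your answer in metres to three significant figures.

γ = 0.815 × 9.81 = 7.99515 kN/m³.
Let θ = 66.2° be the plate's angle to the horizontal; measure y along the incline from where the plane meets the free surface. Vertical depth h = y·sinθ with sinθ = 0.914960.
The centroid of a semicircle lies 4r/(3π) = 0.244038 m from the diameter, here below the top edge, so y_c = 3.8 + 0.244038 = 4.04404 m and h_c = 4.04404 × 0.914960 = 3.70013 m.
A = πr²/2 = π × 0.575²/2 = 0.519345 m².
Resultant F = γ·h_c·A = 7.99515 × 3.70013 × 0.519345 = 15.3638 kN.
I_c = (π/8 − 8/(9π))·r⁴ = 0.109757 × 0.575⁴ = 0.0119979 m⁴.
Centre of pressure: y_p = y_c + I_c/(y_c·A) = 4.04404 + 0.0119979/(4.04404 × 0.519345) = 4.04404 + 0.0057126 = 4.04975 m along the plane.
Vertically, h_p = y_p·sinθ = 4.04975 × 0.914960 = 3.70536 m.

h_p = 3.71 m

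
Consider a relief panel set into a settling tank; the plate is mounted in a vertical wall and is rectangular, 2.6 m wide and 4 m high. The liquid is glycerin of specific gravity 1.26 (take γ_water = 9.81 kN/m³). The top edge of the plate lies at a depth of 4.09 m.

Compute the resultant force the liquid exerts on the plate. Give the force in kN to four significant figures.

γ = 1.26 × 9.81 = 12.3606 kN/m³.
The centroid lies 4/2 = 2 m below the top edge, so the centroid depth is h_c = 4.09 + 2 = 6.09 m.
A = 2.6 × 4 = 10.4 m².
Resultant F = γ·h_c·A = 12.3606 × 6.09 × 10.4 = 782.871 kN.

F ≈ 782.9 kN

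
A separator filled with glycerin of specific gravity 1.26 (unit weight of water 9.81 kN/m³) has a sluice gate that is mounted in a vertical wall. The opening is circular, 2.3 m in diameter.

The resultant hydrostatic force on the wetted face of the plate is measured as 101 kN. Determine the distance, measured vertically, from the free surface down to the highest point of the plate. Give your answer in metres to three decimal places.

γ = 1.26 × 9.81 = 12.3606 kN/m³.
A = π(1.15)² = 4.15476 m².
From F = γ·h_c·A, the centroid depth is h_c = 101/(12.3606 × 4.15476) = 1.96669 m.
The centroid is at the centre, 1.15 m below the top of the plate, so the highest point sits at h_top = 1.96669 − 1.15 = 0.81669 m below the surface.

d_top ≈ 0.817 m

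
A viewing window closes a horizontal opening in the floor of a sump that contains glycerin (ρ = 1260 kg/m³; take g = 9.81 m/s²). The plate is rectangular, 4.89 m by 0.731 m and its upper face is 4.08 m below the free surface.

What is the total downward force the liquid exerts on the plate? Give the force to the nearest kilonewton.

γ = ρg = 1260 × 9.81 / 1000 = 12.3606 kN/m³.
The plate is horizontal, so pressure is uniform at p = γ·h = 12.3606 × 4.08 = 50.4312 kN/m².
A = 4.89 × 0.731 = 3.57459 m².
F = p·A = 50.4312 × 3.57459 = 180.271 kN.

F ≈ 180 kN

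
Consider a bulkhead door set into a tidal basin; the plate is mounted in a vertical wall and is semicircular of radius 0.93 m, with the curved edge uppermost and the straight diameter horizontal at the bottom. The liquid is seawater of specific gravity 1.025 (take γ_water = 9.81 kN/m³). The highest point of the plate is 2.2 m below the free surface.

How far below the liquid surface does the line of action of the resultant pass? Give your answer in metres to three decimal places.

h_p = 2.757 m

γ = 1.025 × 9.81 = 10.05525 kN/m³.
The centroid lies 4r/(3π) = 0.394704 m above the diameter, so r − 4r/(3π) = 0.93 − 0.394704 = 0.535296 m below the topmost point, so the centroid depth is h_c = 2.2 + 0.535296 = 2.7353 m.
A = πr²/2 = π × 0.93²/2 = 1.35858 m².
Resultant F = γ·h_c·A = 10.05525 × 2.7353 × 1.35858 = 37.3666 kN.
I_c = (π/8 − 8/(9π))·r⁴ = 0.109757 × 0.93⁴ = 0.0821039 m⁴.
Centre of pressure: y_p = y_c + I_c/(y_c·A) = 2.7353 + 0.0821039/(2.7353 × 1.35858) = 2.7353 + 0.022094 = 2.75739 m along the plane.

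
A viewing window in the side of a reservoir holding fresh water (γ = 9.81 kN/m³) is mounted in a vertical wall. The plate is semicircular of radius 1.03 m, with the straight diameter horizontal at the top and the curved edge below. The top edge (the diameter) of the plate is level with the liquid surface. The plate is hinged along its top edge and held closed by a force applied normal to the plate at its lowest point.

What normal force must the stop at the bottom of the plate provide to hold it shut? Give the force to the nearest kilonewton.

γ = 9.81 kN/m³.
The centroid of a semicircle lies 4r/(3π) = 0.437146 m from the diameter, here below the top edge, so the centroid depth is h_c = 0.437146 m.
A = πr²/2 = π × 1.03²/2 = 1.66646 m².
Resultant F = γ·h_c·A = 9.81 × 0.437146 × 1.66646 = 7.14645 kN.
I_c = (π/8 − 8/(9π))·r⁴ = 0.109757 × 1.03⁴ = 0.123532 m⁴.
Centre of pressure: y_p = y_c + I_c/(y_c·A) = 0.437146 + 0.123532/(0.437146 × 1.66646) = 0.437146 + 0.169574 = 0.60672 m along the plane.
The resultant acts 0.437146 + 0.169574 = 0.60672 m (along the plate) below the hinge at the top edge, so the moment about the hinge is M = F × 0.60672 = 7.14645 × 0.60672 = 4.33589 kN·m.
A normal force at the bottom, 1.03 m from the hinge, must supply this moment: P = 4.33589/1.03 = 4.2096 kN.

P ≈ 4 kN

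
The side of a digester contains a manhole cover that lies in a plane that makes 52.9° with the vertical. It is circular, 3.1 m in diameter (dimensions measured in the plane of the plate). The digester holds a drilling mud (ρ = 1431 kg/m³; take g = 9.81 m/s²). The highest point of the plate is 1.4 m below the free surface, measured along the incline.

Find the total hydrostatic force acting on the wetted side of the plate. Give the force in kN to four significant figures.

F ≈ 188.5 kN

γ = ρg = 1431 × 9.81 / 1000 = 14.03811 kN/m³.
The plate makes 52.9° with the vertical, i.e. θ = 90° − 52.9° = 37.1° to the horizontal. Measuring y along the incline from the free-surface line, vertical depth h = y·sinθ with sinθ = 0.603208.
The centroid is at the centre, 1.55 m below the top of the plate, so y_c = 1.4 + 1.55 = 2.95 m and h_c = 2.95 × 0.603208 = 1.77946 m.
A = π(1.55)² = 7.54768 m².
Resultant F = γ·h_c·A = 14.03811 × 1.77946 × 7.54768 = 188.543 kN.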